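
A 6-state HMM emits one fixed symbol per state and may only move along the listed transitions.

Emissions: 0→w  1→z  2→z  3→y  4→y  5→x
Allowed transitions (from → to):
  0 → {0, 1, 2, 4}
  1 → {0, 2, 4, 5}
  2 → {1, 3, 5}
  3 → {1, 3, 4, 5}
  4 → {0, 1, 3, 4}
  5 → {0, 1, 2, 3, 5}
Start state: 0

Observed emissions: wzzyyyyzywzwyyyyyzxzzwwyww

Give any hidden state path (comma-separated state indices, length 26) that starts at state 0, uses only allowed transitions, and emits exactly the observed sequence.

0,1,2,3,4,3,3,1,4,0,1,0,4,4,4,3,3,1,5,2,1,0,0,4,0,0

  [0] w  {0}  => 0  start
  [1] z  {1,2}  => 1  0->1 ok
  [2] z  {1,2}  => 2  1->2 ok
  [3] y  {3,4}  => 3  2->3 ok
  [4] y  {3,4}  => 4  3->4 ok
  [5] y  {3,4}  => 3  4->3 ok
  [6] y  {3,4}  => 3  3->3 ok
  [7] z  {1,2}  => 1  3->1 ok
  [8] y  {3,4}  => 4  1->4 ok
  [9] w  {0}  => 0  4->0 ok
  [10] z  {1,2}  => 1  0->1 ok
  [11] w  {0}  => 0  1->0 ok
  [12] y  {3,4}  => 4  0->4 ok
  [13] y  {3,4}  => 4  4->4 ok
  [14] y  {3,4}  => 4  4->4 ok
  [15] y  {3,4}  => 3  4->3 ok
  [16] y  {3,4}  => 3  3->3 ok
  [17] z  {1,2}  => 1  3->1 ok
  [18] x  {5}  => 5  1->5 ok
  [19] z  {1,2}  => 2  5->2 ok
  [20] z  {1,2}  => 1  2->1 ok
  [21] w  {0}  => 0  1->0 ok
  [22] w  {0}  => 0  0->0 ok
  [23] y  {3,4}  => 4  0->4 ok
  [24] w  {0}  => 0  4->0 ok
  [25] w  {0}  => 0  0->0 ok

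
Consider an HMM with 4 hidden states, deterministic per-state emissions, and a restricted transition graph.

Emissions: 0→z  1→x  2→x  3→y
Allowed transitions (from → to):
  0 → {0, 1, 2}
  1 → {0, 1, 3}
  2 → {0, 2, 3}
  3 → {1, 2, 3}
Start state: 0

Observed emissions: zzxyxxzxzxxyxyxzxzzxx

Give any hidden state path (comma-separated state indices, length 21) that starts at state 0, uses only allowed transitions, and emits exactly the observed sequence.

  t0 'z' -> {0}, take 0 (start)
  t1 'z' -> {0}, take 0 (0->0 ok)
  t2 'x' -> {1,2}, take 1 (0->1 ok)
  t3 'y' -> {3}, take 3 (1->3 ok)
  t4 'x' -> {1,2}, take 2 (3->2 ok)
  t5 'x' -> {1,2}, take 2 (2->2 ok)
  t6 'z' -> {0}, take 0 (2->0 ok)
  t7 'x' -> {1,2}, take 2 (0->2 ok)
  t8 'z' -> {0}, take 0 (2->0 ok)
  t9 'x' -> {1,2}, take 1 (0->1 ok)
  t10 'x' -> {1,2}, take 1 (1->1 ok)
  t11 'y' -> {3}, take 3 (1->3 ok)
  t12 'x' -> {1,2}, take 1 (3->1 ok)
  t13 'y' -> {3}, take 3 (1->3 ok)
  t14 'x' -> {1,2}, take 2 (3->2 ok)
  t15 'z' -> {0}, take 0 (2->0 ok)
  t16 'x' -> {1,2}, take 2 (0->2 ok)
  t17 'z' -> {0}, take 0 (2->0 ok)
  t18 'z' -> {0}, take 0 (0->0 ok)
  t19 'x' -> {1,2}, take 2 (0->2 ok)
  t20 'x' -> {1,2}, take 2 (2->2 ok)

0,0,1,3,2,2,0,2,0,1,1,3,1,3,2,0,2,0,0,2,2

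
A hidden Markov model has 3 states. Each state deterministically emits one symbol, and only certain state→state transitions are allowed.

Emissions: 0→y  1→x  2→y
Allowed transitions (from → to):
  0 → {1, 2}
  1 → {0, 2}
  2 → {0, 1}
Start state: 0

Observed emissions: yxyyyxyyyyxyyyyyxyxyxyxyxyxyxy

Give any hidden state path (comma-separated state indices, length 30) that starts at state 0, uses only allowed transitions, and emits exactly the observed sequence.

0,1,0,2,0,1,0,2,0,2,1,0,2,0,2,0,1,0,1,0,1,0,1,2,1,2,1,2,1,2

  0: obs=y cand={0,2} pick 0 [start]
  1: obs=x cand={1} pick 1 [0->1 ok]
  2: obs=y cand={0,2} pick 0 [1->0 ok]
  3: obs=y cand={0,2} pick 2 [0->2 ok]
  4: obs=y cand={0,2} pick 0 [2->0 ok]
  5: obs=x cand={1} pick 1 [0->1 ok]
  6: obs=y cand={0,2} pick 0 [1->0 ok]
  7: obs=y cand={0,2} pick 2 [0->2 ok]
  8: obs=y cand={0,2} pick 0 [2->0 ok]
  9: obs=y cand={0,2} pick 2 [0->2 ok]
  10: obs=x cand={1} pick 1 [2->1 ok]
  11: obs=y cand={0,2} pick 0 [1->0 ok]
  12: obs=y cand={0,2} pick 2 [0->2 ok]
  13: obs=y cand={0,2} pick 0 [2->0 ok]
  14: obs=y cand={0,2} pick 2 [0->2 ok]
  15: obs=y cand={0,2} pick 0 [2->0 ok]
  16: obs=x cand={1} pick 1 [0->1 ok]
  17: obs=y cand={0,2} pick 0 [1->0 ok]
  18: obs=x cand={1} pick 1 [0->1 ok]
  19: obs=y cand={0,2} pick 0 [1->0 ok]
  20: obs=x cand={1} pick 1 [0->1 ok]
  21: obs=y cand={0,2} pick 0 [1->0 ok]
  22: obs=x cand={1} pick 1 [0->1 ok]
  23: obs=y cand={0,2} pick 2 [1->2 ok]
  24: obs=x cand={1} pick 1 [2->1 ok]
  25: obs=y cand={0,2} pick 2 [1->2 ok]
  26: obs=x cand={1} pick 1 [2->1 ok]
  27: obs=y cand={0,2} pick 2 [1->2 ok]
  28: obs=x cand={1} pick 1 [2->1 ok]
  29: obs=y cand={0,2} pick 2 [1->2 ok]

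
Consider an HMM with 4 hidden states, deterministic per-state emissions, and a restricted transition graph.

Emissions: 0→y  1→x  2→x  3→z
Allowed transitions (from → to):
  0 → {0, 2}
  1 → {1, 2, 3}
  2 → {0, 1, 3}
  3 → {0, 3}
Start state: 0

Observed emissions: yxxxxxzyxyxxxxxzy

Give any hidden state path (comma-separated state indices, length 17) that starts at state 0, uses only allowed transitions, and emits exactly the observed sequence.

0,2,1,1,1,2,3,0,2,0,2,1,2,1,1,3,0

  [0] y  {0}  => 0  start
  [1] x  {1,2}  => 2  0->2 ok
  [2] x  {1,2}  => 1  2->1 ok
  [3] x  {1,2}  => 1  1->1 ok
  [4] x  {1,2}  => 1  1->1 ok
  [5] x  {1,2}  => 2  1->2 ok
  [6] z  {3}  => 3  2->3 ok
  [7] y  {0}  => 0  3->0 ok
  [8] x  {1,2}  => 2  0->2 ok
  [9] y  {0}  => 0  2->0 ok
  [10] x  {1,2}  => 2  0->2 ok
  [11] x  {1,2}  => 1  2->1 ok
  [12] x  {1,2}  => 2  1->2 ok
  [13] x  {1,2}  => 1  2->1 ok
  [14] x  {1,2}  => 1  1->1 ok
  [15] z  {3}  => 3  1->3 ok
  [16] y  {0}  => 0  3->0 ok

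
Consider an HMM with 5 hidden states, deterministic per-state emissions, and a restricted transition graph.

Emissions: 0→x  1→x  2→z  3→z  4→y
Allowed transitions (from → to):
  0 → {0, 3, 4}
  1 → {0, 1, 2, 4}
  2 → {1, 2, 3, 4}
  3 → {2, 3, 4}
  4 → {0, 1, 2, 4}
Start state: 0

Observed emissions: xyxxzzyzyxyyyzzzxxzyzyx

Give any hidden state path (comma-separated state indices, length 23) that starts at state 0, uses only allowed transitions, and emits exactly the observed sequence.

  pos 0: x in {0,1}, choose 0; start
  pos 1: y in {4}, choose 4; 0->4 ok
  pos 2: x in {0,1}, choose 0; 4->0 ok
  pos 3: x in {0,1}, choose 0; 0->0 ok
  pos 4: z in {2,3}, choose 3; 0->3 ok
  pos 5: z in {2,3}, choose 3; 3->3 ok
  pos 6: y in {4}, choose 4; 3->4 ok
  pos 7: z in {2,3}, choose 2; 4->2 ok
  pos 8: y in {4}, choose 4; 2->4 ok
  pos 9: x in {0,1}, choose 1; 4->1 ok
  pos 10: y in {4}, choose 4; 1->4 ok
  pos 11: y in {4}, choose 4; 4->4 ok
  pos 12: y in {4}, choose 4; 4->4 ok
  pos 13: z in {2,3}, choose 2; 4->2 ok
  pos 14: z in {2,3}, choose 2; 2->2 ok
  pos 15: z in {2,3}, choose 2; 2->2 ok
  pos 16: x in {0,1}, choose 1; 2->1 ok
  pos 17: x in {0,1}, choose 0; 1->0 ok
  pos 18: z in {2,3}, choose 3; 0->3 ok
  pos 19: y in {4}, choose 4; 3->4 ok
  pos 20: z in {2,3}, choose 2; 4->2 ok
  pos 21: y in {4}, choose 4; 2->4 ok
  pos 22: x in {0,1}, choose 1; 4->1 ok

0,4,0,0,3,3,4,2,4,1,4,4,4,2,2,2,1,0,3,4,2,4,1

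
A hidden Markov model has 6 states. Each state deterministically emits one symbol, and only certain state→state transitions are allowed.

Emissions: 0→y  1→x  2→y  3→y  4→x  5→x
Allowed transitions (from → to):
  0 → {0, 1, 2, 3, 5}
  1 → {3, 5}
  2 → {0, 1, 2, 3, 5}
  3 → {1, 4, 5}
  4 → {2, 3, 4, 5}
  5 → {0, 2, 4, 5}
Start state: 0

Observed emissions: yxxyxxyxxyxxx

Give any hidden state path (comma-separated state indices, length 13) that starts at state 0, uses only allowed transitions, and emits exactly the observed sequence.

  [0] y  {0,2,3}  => 0  start
  [1] x  {1,4,5}  => 5  0->5 ok
  [2] x  {1,4,5}  => 4  5->4 ok
  [3] y  {0,2,3}  => 2  4->2 ok
  [4] x  {1,4,5}  => 5  2->5 ok
  [5] x  {1,4,5}  => 5  5->5 ok
  [6] y  {0,2,3}  => 2  5->2 ok
  [7] x  {1,4,5}  => 5  2->5 ok
  [8] x  {1,4,5}  => 4  5->4 ok
  [9] y  {0,2,3}  => 2  4->2 ok
  [10] x  {1,4,5}  => 1  2->1 ok
  [11] x  {1,4,5}  => 5  1->5 ok
  [12] x  {1,4,5}  => 5  5->5 ok

0,5,4,2,5,5,2,5,4,2,1,5,5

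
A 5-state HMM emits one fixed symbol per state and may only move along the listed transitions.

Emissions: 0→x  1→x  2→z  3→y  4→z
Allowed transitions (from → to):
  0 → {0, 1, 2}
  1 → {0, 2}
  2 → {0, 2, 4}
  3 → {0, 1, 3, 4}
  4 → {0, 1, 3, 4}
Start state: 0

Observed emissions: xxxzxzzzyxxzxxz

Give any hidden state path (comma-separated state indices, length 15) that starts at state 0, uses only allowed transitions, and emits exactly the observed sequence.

0,0,1,2,0,2,2,4,3,1,0,2,0,1,2

  pos 0: x in {0,1}, choose 0; start
  pos 1: x in {0,1}, choose 0; 0->0 ok
  pos 2: x in {0,1}, choose 1; 0->1 ok
  pos 3: z in {2,4}, choose 2; 1->2 ok
  pos 4: x in {0,1}, choose 0; 2->0 ok
  pos 5: z in {2,4}, choose 2; 0->2 ok
  pos 6: z in {2,4}, choose 2; 2->2 ok
  pos 7: z in {2,4}, choose 4; 2->4 ok
  pos 8: y in {3}, choose 3; 4->3 ok
  pos 9: x in {0,1}, choose 1; 3->1 ok
  pos 10: x in {0,1}, choose 0; 1->0 ok
  pos 11: z in {2,4}, choose 2; 0->2 ok
  pos 12: x in {0,1}, choose 0; 2->0 ok
  pos 13: x in {0,1}, choose 1; 0->1 ok
  pos 14: z in {2,4}, choose 2; 1->2 ok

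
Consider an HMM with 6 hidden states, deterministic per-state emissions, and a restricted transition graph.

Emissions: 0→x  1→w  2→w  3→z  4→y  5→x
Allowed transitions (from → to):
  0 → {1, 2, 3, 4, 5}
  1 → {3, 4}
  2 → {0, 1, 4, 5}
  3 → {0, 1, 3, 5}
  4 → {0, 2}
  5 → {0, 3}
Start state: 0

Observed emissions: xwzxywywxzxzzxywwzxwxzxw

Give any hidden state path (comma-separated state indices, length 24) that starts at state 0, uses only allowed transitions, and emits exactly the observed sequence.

  pos 0: x in {0,5}, choose 0; start
  pos 1: w in {1,2}, choose 1; 0->1 ok
  pos 2: z in {3}, choose 3; 1->3 ok
  pos 3: x in {0,5}, choose 0; 3->0 ok
  pos 4: y in {4}, choose 4; 0->4 ok
  pos 5: w in {1,2}, choose 2; 4->2 ok
  pos 6: y in {4}, choose 4; 2->4 ok
  pos 7: w in {1,2}, choose 2; 4->2 ok
  pos 8: x in {0,5}, choose 5; 2->5 ok
  pos 9: z in {3}, choose 3; 5->3 ok
  pos 10: x in {0,5}, choose 0; 3->0 ok
  pos 11: z in {3}, choose 3; 0->3 ok
  pos 12: z in {3}, choose 3; 3->3 ok
  pos 13: x in {0,5}, choose 0; 3->0 ok
  pos 14: y in {4}, choose 4; 0->4 ok
  pos 15: w in {1,2}, choose 2; 4->2 ok
  pos 16: w in {1,2}, choose 1; 2->1 ok
  pos 17: z in {3}, choose 3; 1->3 ok
  pos 18: x in {0,5}, choose 0; 3->0 ok
  pos 19: w in {1,2}, choose 2; 0->2 ok
  pos 20: x in {0,5}, choose 5; 2->5 ok
  pos 21: z in {3}, choose 3; 5->3 ok
  pos 22: x in {0,5}, choose 0; 3->0 ok
  pos 23: w in {1,2}, choose 2; 0->2 ok

0,1,3,0,4,2,4,2,5,3,0,3,3,0,4,2,1,3,0,2,5,3,0,2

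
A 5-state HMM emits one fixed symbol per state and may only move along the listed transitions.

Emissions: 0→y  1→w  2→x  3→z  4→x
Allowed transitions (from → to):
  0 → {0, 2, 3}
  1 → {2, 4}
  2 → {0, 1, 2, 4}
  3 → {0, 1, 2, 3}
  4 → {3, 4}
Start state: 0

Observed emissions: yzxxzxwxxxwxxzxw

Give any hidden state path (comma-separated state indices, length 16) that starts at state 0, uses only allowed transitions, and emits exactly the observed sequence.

0,3,2,4,3,2,1,2,2,2,1,4,4,3,2,1

  [0] y  {0}  => 0  start
  [1] z  {3}  => 3  0->3 ok
  [2] x  {2,4}  => 2  3->2 ok
  [3] x  {2,4}  => 4  2->4 ok
  [4] z  {3}  => 3  4->3 ok
  [5] x  {2,4}  => 2  3->2 ok
  [6] w  {1}  => 1  2->1 ok
  [7] x  {2,4}  => 2  1->2 ok
  [8] x  {2,4}  => 2  2->2 ok
  [9] x  {2,4}  => 2  2->2 ok
  [10] w  {1}  => 1  2->1 ok
  [11] x  {2,4}  => 4  1->4 ok
  [12] x  {2,4}  => 4  4->4 ok
  [13] z  {3}  => 3  4->3 ok
  [14] x  {2,4}  => 2  3->2 ok
  [15] w  {1}  => 1  2->1 ok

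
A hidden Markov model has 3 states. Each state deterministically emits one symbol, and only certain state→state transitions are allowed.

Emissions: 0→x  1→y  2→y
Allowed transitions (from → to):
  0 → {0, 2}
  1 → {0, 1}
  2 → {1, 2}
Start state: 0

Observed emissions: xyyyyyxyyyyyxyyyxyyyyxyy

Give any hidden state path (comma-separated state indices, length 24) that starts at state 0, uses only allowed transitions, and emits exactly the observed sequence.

  t0 'x' -> {0}, take 0 (start)
  t1 'y' -> {1,2}, take 2 (0->2 ok)
  t2 'y' -> {1,2}, take 2 (2->2 ok)
  t3 'y' -> {1,2}, take 1 (2->1 ok)
  t4 'y' -> {1,2}, take 1 (1->1 ok)
  t5 'y' -> {1,2}, take 1 (1->1 ok)
  t6 'x' -> {0}, take 0 (1->0 ok)
  t7 'y' -> {1,2}, take 2 (0->2 ok)
  t8 'y' -> {1,2}, take 2 (2->2 ok)
  t9 'y' -> {1,2}, take 1 (2->1 ok)
  t10 'y' -> {1,2}, take 1 (1->1 ok)
  t11 'y' -> {1,2}, take 1 (1->1 ok)
  t12 'x' -> {0}, take 0 (1->0 ok)
  t13 'y' -> {1,2}, take 2 (0->2 ok)
  t14 'y' -> {1,2}, take 2 (2->2 ok)
  t15 'y' -> {1,2}, take 1 (2->1 ok)
  t16 'x' -> {0}, take 0 (1->0 ok)
  t17 'y' -> {1,2}, take 2 (0->2 ok)
  t18 'y' -> {1,2}, take 2 (2->2 ok)
  t19 'y' -> {1,2}, take 1 (2->1 ok)
  t20 'y' -> {1,2}, take 1 (1->1 ok)
  t21 'x' -> {0}, take 0 (1->0 ok)
  t22 'y' -> {1,2}, take 2 (0->2 ok)
  t23 'y' -> {1,2}, take 1 (2->1 ok)

0,2,2,1,1,1,0,2,2,1,1,1,0,2,2,1,0,2,2,1,1,0,2,1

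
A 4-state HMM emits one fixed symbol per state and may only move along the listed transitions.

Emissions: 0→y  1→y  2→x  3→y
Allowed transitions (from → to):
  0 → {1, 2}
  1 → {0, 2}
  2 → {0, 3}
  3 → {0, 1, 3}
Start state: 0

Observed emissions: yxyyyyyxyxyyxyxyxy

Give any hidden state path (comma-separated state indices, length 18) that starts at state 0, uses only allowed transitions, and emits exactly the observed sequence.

  pos 0: y in {0,1,3}, choose 0; start
  pos 1: x in {2}, choose 2; 0->2 ok
  pos 2: y in {0,1,3}, choose 0; 2->0 ok
  pos 3: y in {0,1,3}, choose 1; 0->1 ok
  pos 4: y in {0,1,3}, choose 0; 1->0 ok
  pos 5: y in {0,1,3}, choose 1; 0->1 ok
  pos 6: y in {0,1,3}, choose 0; 1->0 ok
  pos 7: x in {2}, choose 2; 0->2 ok
  pos 8: y in {0,1,3}, choose 0; 2->0 ok
  pos 9: x in {2}, choose 2; 0->2 ok
  pos 10: y in {0,1,3}, choose 3; 2->3 ok
  pos 11: y in {0,1,3}, choose 0; 3->0 ok
  pos 12: x in {2}, choose 2; 0->2 ok
  pos 13: y in {0,1,3}, choose 0; 2->0 ok
  pos 14: x in {2}, choose 2; 0->2 ok
  pos 15: y in {0,1,3}, choose 0; 2->0 ok
  pos 16: x in {2}, choose 2; 0->2 ok
  pos 17: y in {0,1,3}, choose 3; 2->3 ok

0,2,0,1,0,1,0,2,0,2,3,0,2,0,2,0,2,3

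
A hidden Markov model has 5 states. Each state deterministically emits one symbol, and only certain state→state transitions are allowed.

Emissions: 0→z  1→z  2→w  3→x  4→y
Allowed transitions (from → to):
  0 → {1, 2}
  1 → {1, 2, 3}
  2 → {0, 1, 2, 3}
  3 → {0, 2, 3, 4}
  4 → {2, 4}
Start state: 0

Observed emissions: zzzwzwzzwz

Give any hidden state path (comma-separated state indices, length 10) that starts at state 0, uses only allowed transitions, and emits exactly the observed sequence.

0,1,1,2,0,2,0,1,2,0

  t0 'z' -> {0,1}, take 0 (start)
  t1 'z' -> {0,1}, take 1 (0->1 ok)
  t2 'z' -> {0,1}, take 1 (1->1 ok)
  t3 'w' -> {2}, take 2 (1->2 ok)
  t4 'z' -> {0,1}, take 0 (2->0 ok)
  t5 'w' -> {2}, take 2 (0->2 ok)
  t6 'z' -> {0,1}, take 0 (2->0 ok)
  t7 'z' -> {0,1}, take 1 (0->1 ok)
  t8 'w' -> {2}, take 2 (1->2 ok)
  t9 'z' -> {0,1}, take 0 (2->0 ok)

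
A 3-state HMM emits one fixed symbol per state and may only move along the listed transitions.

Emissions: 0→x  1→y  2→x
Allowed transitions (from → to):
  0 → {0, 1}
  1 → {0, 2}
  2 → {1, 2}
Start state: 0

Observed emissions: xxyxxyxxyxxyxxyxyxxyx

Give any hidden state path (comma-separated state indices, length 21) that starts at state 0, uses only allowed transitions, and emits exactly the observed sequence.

0,0,1,0,0,1,2,2,1,2,2,1,2,2,1,0,1,2,2,1,0

  0: obs=x cand={0,2} pick 0 [start]
  1: obs=x cand={0,2} pick 0 [0->0 ok]
  2: obs=y cand={1} pick 1 [0->1 ok]
  3: obs=x cand={0,2} pick 0 [1->0 ok]
  4: obs=x cand={0,2} pick 0 [0->0 ok]
  5: obs=y cand={1} pick 1 [0->1 ok]
  6: obs=x cand={0,2} pick 2 [1->2 ok]
  7: obs=x cand={0,2} pick 2 [2->2 ok]
  8: obs=y cand={1} pick 1 [2->1 ok]
  9: obs=x cand={0,2} pick 2 [1->2 ok]
  10: obs=x cand={0,2} pick 2 [2->2 ok]
  11: obs=y cand={1} pick 1 [2->1 ok]
  12: obs=x cand={0,2} pick 2 [1->2 ok]
  13: obs=x cand={0,2} pick 2 [2->2 ok]
  14: obs=y cand={1} pick 1 [2->1 ok]
  15: obs=x cand={0,2} pick 0 [1->0 ok]
  16: obs=y cand={1} pick 1 [0->1 ok]
  17: obs=x cand={0,2} pick 2 [1->2 ok]
  18: obs=x cand={0,2} pick 2 [2->2 ok]
  19: obs=y cand={1} pick 1 [2->1 ok]
  20: obs=x cand={0,2} pick 0 [1->0 ok]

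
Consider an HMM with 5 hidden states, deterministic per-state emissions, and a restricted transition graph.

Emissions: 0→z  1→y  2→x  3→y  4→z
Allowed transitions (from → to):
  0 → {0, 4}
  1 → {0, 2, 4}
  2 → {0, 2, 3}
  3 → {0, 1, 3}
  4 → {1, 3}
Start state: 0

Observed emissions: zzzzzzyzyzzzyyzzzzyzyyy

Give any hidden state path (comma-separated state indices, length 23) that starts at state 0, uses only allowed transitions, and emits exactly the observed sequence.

0,0,0,0,0,4,1,4,3,0,0,4,3,3,0,0,0,4,1,4,3,3,1

  t0 'z' -> {0,4}, take 0 (start)
  t1 'z' -> {0,4}, take 0 (0->0 ok)
  t2 'z' -> {0,4}, take 0 (0->0 ok)
  t3 'z' -> {0,4}, take 0 (0->0 ok)
  t4 'z' -> {0,4}, take 0 (0->0 ok)
  t5 'z' -> {0,4}, take 4 (0->4 ok)
  t6 'y' -> {1,3}, take 1 (4->1 ok)
  t7 'z' -> {0,4}, take 4 (1->4 ok)
  t8 'y' -> {1,3}, take 3 (4->3 ok)
  t9 'z' -> {0,4}, take 0 (3->0 ok)
  t10 'z' -> {0,4}, take 0 (0->0 ok)
  t11 'z' -> {0,4}, take 4 (0->4 ok)
  t12 'y' -> {1,3}, take 3 (4->3 ok)
  t13 'y' -> {1,3}, take 3 (3->3 ok)
  t14 'z' -> {0,4}, take 0 (3->0 ok)
  t15 'z' -> {0,4}, take 0 (0->0 ok)
  t16 'z' -> {0,4}, take 0 (0->0 ok)
  t17 'z' -> {0,4}, take 4 (0->4 ok)
  t18 'y' -> {1,3}, take 1 (4->1 ok)
  t19 'z' -> {0,4}, take 4 (1->4 ok)
  t20 'y' -> {1,3}, take 3 (4->3 ok)
  t21 'y' -> {1,3}, take 3 (3->3 ok)
  t22 'y' -> {1,3}, take 1 (3->1 ok)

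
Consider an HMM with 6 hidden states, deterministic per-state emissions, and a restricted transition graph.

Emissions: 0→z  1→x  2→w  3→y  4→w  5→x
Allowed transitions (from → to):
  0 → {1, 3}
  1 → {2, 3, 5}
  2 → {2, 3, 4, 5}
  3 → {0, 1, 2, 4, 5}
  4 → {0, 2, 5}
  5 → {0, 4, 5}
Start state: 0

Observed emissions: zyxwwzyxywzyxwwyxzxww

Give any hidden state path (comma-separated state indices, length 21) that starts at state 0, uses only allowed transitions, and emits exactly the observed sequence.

0,3,1,2,4,0,3,1,3,4,0,3,5,4,2,3,5,0,1,2,4

  pos 0: z in {0}, choose 0; start
  pos 1: y in {3}, choose 3; 0->3 ok
  pos 2: x in {1,5}, choose 1; 3->1 ok
  pos 3: w in {2,4}, choose 2; 1->2 ok
  pos 4: w in {2,4}, choose 4; 2->4 ok
  pos 5: z in {0}, choose 0; 4->0 ok
  pos 6: y in {3}, choose 3; 0->3 ok
  pos 7: x in {1,5}, choose 1; 3->1 ok
  pos 8: y in {3}, choose 3; 1->3 ok
  pos 9: w in {2,4}, choose 4; 3->4 ok
  pos 10: z in {0}, choose 0; 4->0 ok
  pos 11: y in {3}, choose 3; 0->3 ok
  pos 12: x in {1,5}, choose 5; 3->5 ok
  pos 13: w in {2,4}, choose 4; 5->4 ok
  pos 14: w in {2,4}, choose 2; 4->2 ok
  pos 15: y in {3}, choose 3; 2->3 ok
  pos 16: x in {1,5}, choose 5; 3->5 ok
  pos 17: z in {0}, choose 0; 5->0 ok
  pos 18: x in {1,5}, choose 1; 0->1 ok
  pos 19: w in {2,4}, choose 2; 1->2 ok
  pos 20: w in {2,4}, choose 4; 2->4 ok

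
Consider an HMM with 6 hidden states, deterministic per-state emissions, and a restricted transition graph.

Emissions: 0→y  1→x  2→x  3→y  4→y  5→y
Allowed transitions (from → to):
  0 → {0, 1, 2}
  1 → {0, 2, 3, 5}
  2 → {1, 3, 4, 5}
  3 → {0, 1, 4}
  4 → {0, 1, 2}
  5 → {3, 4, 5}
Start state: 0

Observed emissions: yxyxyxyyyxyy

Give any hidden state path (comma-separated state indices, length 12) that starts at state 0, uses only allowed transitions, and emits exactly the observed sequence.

0,2,4,2,4,1,3,4,0,1,3,0

  pos 0: y in {0,3,4,5}, choose 0; start
  pos 1: x in {1,2}, choose 2; 0->2 ok
  pos 2: y in {0,3,4,5}, choose 4; 2->4 ok
  pos 3: x in {1,2}, choose 2; 4->2 ok
  pos 4: y in {0,3,4,5}, choose 4; 2->4 ok
  pos 5: x in {1,2}, choose 1; 4->1 ok
  pos 6: y in {0,3,4,5}, choose 3; 1->3 ok
  pos 7: y in {0,3,4,5}, choose 4; 3->4 ok
  pos 8: y in {0,3,4,5}, choose 0; 4->0 ok
  pos 9: x in {1,2}, choose 1; 0->1 ok
  pos 10: y in {0,3,4,5}, choose 3; 1->3 ok
  pos 11: y in {0,3,4,5}, choose 0; 3->0 ok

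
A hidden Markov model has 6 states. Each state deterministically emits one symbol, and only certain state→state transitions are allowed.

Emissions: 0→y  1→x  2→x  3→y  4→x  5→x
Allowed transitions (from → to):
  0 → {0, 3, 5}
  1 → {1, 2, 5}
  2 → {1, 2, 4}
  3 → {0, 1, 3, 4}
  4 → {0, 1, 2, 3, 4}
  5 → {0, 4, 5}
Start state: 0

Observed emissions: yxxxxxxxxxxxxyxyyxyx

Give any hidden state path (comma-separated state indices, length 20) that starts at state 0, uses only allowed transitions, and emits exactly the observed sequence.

0,5,4,4,1,1,1,1,2,4,1,5,5,0,5,0,0,5,0,5

  t0 'y' -> {0,3}, take 0 (start)
  t1 'x' -> {1,2,4,5}, take 5 (0->5 ok)
  t2 'x' -> {1,2,4,5}, take 4 (5->4 ok)
  t3 'x' -> {1,2,4,5}, take 4 (4->4 ok)
  t4 'x' -> {1,2,4,5}, take 1 (4->1 ok)
  t5 'x' -> {1,2,4,5}, take 1 (1->1 ok)
  t6 'x' -> {1,2,4,5}, take 1 (1->1 ok)
  t7 'x' -> {1,2,4,5}, take 1 (1->1 ok)
  t8 'x' -> {1,2,4,5}, take 2 (1->2 ok)
  t9 'x' -> {1,2,4,5}, take 4 (2->4 ok)
  t10 'x' -> {1,2,4,5}, take 1 (4->1 ok)
  t11 'x' -> {1,2,4,5}, take 5 (1->5 ok)
  t12 'x' -> {1,2,4,5}, take 5 (5->5 ok)
  t13 'y' -> {0,3}, take 0 (5->0 ok)
  t14 'x' -> {1,2,4,5}, take 5 (0->5 ok)
  t15 'y' -> {0,3}, take 0 (5->0 ok)
  t16 'y' -> {0,3}, take 0 (0->0 ok)
  t17 'x' -> {1,2,4,5}, take 5 (0->5 ok)
  t18 'y' -> {0,3}, take 0 (5->0 ok)
  t19 'x' -> {1,2,4,5}, take 5 (0->5 ok)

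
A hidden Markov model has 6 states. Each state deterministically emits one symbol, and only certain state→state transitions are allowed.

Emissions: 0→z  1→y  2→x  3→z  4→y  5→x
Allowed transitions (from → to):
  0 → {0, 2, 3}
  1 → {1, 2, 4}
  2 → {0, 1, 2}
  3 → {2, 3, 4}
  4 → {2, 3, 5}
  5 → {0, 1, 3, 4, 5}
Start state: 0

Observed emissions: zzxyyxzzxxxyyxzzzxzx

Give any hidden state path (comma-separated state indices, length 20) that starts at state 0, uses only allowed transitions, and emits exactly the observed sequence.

  t0 'z' -> {0,3}, take 0 (start)
  t1 'z' -> {0,3}, take 3 (0->3 ok)
  t2 'x' -> {2,5}, take 2 (3->2 ok)
  t3 'y' -> {1,4}, take 1 (2->1 ok)
  t4 'y' -> {1,4}, take 1 (1->1 ok)
  t5 'x' -> {2,5}, take 2 (1->2 ok)
  t6 'z' -> {0,3}, take 0 (2->0 ok)
  t7 'z' -> {0,3}, take 3 (0->3 ok)
  t8 'x' -> {2,5}, take 2 (3->2 ok)
  t9 'x' -> {2,5}, take 2 (2->2 ok)
  t10 'x' -> {2,5}, take 2 (2->2 ok)
  t11 'y' -> {1,4}, take 1 (2->1 ok)
  t12 'y' -> {1,4}, take 4 (1->4 ok)
  t13 'x' -> {2,5}, take 2 (4->2 ok)
  t14 'z' -> {0,3}, take 0 (2->0 ok)
  t15 'z' -> {0,3}, take 0 (0->0 ok)
  t16 'z' -> {0,3}, take 0 (0->0 ok)
  t17 'x' -> {2,5}, take 2 (0->2 ok)
  t18 'z' -> {0,3}, take 0 (2->0 ok)
  t19 'x' -> {2,5}, take 2 (0->2 ok)

0,3,2,1,1,2,0,3,2,2,2,1,4,2,0,0,0,2,0,2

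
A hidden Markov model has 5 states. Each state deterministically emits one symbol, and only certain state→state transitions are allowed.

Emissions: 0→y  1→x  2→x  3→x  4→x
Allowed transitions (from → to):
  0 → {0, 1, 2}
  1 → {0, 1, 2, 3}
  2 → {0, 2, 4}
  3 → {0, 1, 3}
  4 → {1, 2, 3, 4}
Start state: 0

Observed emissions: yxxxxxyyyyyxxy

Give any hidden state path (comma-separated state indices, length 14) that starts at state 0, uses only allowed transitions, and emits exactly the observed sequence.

  [0] y  {0}  => 0  start
  [1] x  {1,2,3,4}  => 1  0->1 ok
  [2] x  {1,2,3,4}  => 3  1->3 ok
  [3] x  {1,2,3,4}  => 1  3->1 ok
  [4] x  {1,2,3,4}  => 1  1->1 ok
  [5] x  {1,2,3,4}  => 3  1->3 ok
  [6] y  {0}  => 0  3->0 ok
  [7] y  {0}  => 0  0->0 ok
  [8] y  {0}  => 0  0->0 ok
  [9] y  {0}  => 0  0->0 ok
  [10] y  {0}  => 0  0->0 ok
  [11] x  {1,2,3,4}  => 1  0->1 ok
  [12] x  {1,2,3,4}  => 3  1->3 ok
  [13] y  {0}  => 0  3->0 ok

0,1,3,1,1,3,0,0,0,0,0,1,3,0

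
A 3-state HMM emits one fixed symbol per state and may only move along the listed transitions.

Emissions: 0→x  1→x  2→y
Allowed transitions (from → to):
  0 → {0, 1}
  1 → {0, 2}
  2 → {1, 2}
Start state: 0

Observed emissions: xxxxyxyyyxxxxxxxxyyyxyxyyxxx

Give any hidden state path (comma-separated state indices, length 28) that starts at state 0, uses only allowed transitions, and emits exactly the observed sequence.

0,0,0,1,2,1,2,2,2,1,0,1,0,0,0,0,1,2,2,2,1,2,1,2,2,1,0,1

  pos 0: x in {0,1}, choose 0; start
  pos 1: x in {0,1}, choose 0; 0->0 ok
  pos 2: x in {0,1}, choose 0; 0->0 ok
  pos 3: x in {0,1}, choose 1; 0->1 ok
  pos 4: y in {2}, choose 2; 1->2 ok
  pos 5: x in {0,1}, choose 1; 2->1 ok
  pos 6: y in {2}, choose 2; 1->2 ok
  pos 7: y in {2}, choose 2; 2->2 ok
  pos 8: y in {2}, choose 2; 2->2 ok
  pos 9: x in {0,1}, choose 1; 2->1 ok
  pos 10: x in {0,1}, choose 0; 1->0 ok
  pos 11: x in {0,1}, choose 1; 0->1 ok
  pos 12: x in {0,1}, choose 0; 1->0 ok
  pos 13: x in {0,1}, choose 0; 0->0 ok
  pos 14: x in {0,1}, choose 0; 0->0 ok
  pos 15: x in {0,1}, choose 0; 0->0 ok
  pos 16: x in {0,1}, choose 1; 0->1 ok
  pos 17: y in {2}, choose 2; 1->2 ok
  pos 18: y in {2}, choose 2; 2->2 ok
  pos 19: y in {2}, choose 2; 2->2 ok
  pos 20: x in {0,1}, choose 1; 2->1 ok
  pos 21: y in {2}, choose 2; 1->2 ok
  pos 22: x in {0,1}, choose 1; 2->1 ok
  pos 23: y in {2}, choose 2; 1->2 ok
  pos 24: y in {2}, choose 2; 2->2 ok
  pos 25: x in {0,1}, choose 1; 2->1 ok
  pos 26: x in {0,1}, choose 0; 1->0 ok
  pos 27: x in {0,1}, choose 1; 0->1 ok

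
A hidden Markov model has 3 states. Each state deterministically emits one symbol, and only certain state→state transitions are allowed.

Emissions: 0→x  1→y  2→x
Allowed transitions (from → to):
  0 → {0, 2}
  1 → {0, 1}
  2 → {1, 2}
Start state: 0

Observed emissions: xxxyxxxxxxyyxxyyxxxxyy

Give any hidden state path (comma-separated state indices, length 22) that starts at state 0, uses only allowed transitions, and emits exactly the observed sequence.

  0: obs=x cand={0,2} pick 0 [start]
  1: obs=x cand={0,2} pick 2 [0->2 ok]
  2: obs=x cand={0,2} pick 2 [2->2 ok]
  3: obs=y cand={1} pick 1 [2->1 ok]
  4: obs=x cand={0,2} pick 0 [1->0 ok]
  5: obs=x cand={0,2} pick 0 [0->0 ok]
  6: obs=x cand={0,2} pick 2 [0->2 ok]
  7: obs=x cand={0,2} pick 2 [2->2 ok]
  8: obs=x cand={0,2} pick 2 [2->2 ok]
  9: obs=x cand={0,2} pick 2 [2->2 ok]
  10: obs=y cand={1} pick 1 [2->1 ok]
  11: obs=y cand={1} pick 1 [1->1 ok]
  12: obs=x cand={0,2} pick 0 [1->0 ok]
  13: obs=x cand={0,2} pick 2 [0->2 ok]
  14: obs=y cand={1} pick 1 [2->1 ok]
  15: obs=y cand={1} pick 1 [1->1 ok]
  16: obs=x cand={0,2} pick 0 [1->0 ok]
  17: obs=x cand={0,2} pick 0 [0->0 ok]
  18: obs=x cand={0,2} pick 0 [0->0 ok]
  19: obs=x cand={0,2} pick 2 [0->2 ok]
  20: obs=y cand={1} pick 1 [2->1 ok]
  21: obs=y cand={1} pick 1 [1->1 ok]

0,2,2,1,0,0,2,2,2,2,1,1,0,2,1,1,0,0,0,2,1,1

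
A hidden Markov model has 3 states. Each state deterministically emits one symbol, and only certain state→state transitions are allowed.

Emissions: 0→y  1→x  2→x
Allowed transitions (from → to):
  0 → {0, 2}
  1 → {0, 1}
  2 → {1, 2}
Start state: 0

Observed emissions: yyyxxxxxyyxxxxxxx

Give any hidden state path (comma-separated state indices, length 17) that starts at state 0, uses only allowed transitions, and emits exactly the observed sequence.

  [0] y  {0}  => 0  start
  [1] y  {0}  => 0  0->0 ok
  [2] y  {0}  => 0  0->0 ok
  [3] x  {1,2}  => 2  0->2 ok
  [4] x  {1,2}  => 2  2->2 ok
  [5] x  {1,2}  => 2  2->2 ok
  [6] x  {1,2}  => 2  2->2 ok
  [7] x  {1,2}  => 1  2->1 ok
  [8] y  {0}  => 0  1->0 ok
  [9] y  {0}  => 0  0->0 ok
  [10] x  {1,2}  => 2  0->2 ok
  [11] x  {1,2}  => 1  2->1 ok
  [12] x  {1,2}  => 1  1->1 ok
  [13] x  {1,2}  => 1  1->1 ok
  [14] x  {1,2}  => 1  1->1 ok
  [15] x  {1,2}  => 1  1->1 ok
  [16] x  {1,2}  => 1  1->1 ok

0,0,0,2,2,2,2,1,0,0,2,1,1,1,1,1,1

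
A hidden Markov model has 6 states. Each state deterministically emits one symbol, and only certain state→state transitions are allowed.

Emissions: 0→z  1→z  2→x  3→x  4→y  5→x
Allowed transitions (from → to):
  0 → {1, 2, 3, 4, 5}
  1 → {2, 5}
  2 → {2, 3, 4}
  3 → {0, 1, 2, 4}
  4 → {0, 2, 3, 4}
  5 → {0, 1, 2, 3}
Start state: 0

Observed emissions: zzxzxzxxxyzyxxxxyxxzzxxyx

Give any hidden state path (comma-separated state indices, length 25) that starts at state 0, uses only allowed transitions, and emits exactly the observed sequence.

0,1,5,1,5,1,2,3,2,4,0,4,2,2,2,3,4,2,3,0,1,5,3,4,3

  t0 'z' -> {0,1}, take 0 (start)
  t1 'z' -> {0,1}, take 1 (0->1 ok)
  t2 'x' -> {2,3,5}, take 5 (1->5 ok)
  t3 'z' -> {0,1}, take 1 (5->1 ok)
  t4 'x' -> {2,3,5}, take 5 (1->5 ok)
  t5 'z' -> {0,1}, take 1 (5->1 ok)
  t6 'x' -> {2,3,5}, take 2 (1->2 ok)
  t7 'x' -> {2,3,5}, take 3 (2->3 ok)
  t8 'x' -> {2,3,5}, take 2 (3->2 ok)
  t9 'y' -> {4}, take 4 (2->4 ok)
  t10 'z' -> {0,1}, take 0 (4->0 ok)
  t11 'y' -> {4}, take 4 (0->4 ok)
  t12 'x' -> {2,3,5}, take 2 (4->2 ok)
  t13 'x' -> {2,3,5}, take 2 (2->2 ok)
  t14 'x' -> {2,3,5}, take 2 (2->2 ok)
  t15 'x' -> {2,3,5}, take 3 (2->3 ok)
  t16 'y' -> {4}, take 4 (3->4 ok)
  t17 'x' -> {2,3,5}, take 2 (4->2 ok)
  t18 'x' -> {2,3,5}, take 3 (2->3 ok)
  t19 'z' -> {0,1}, take 0 (3->0 ok)
  t20 'z' -> {0,1}, take 1 (0->1 ok)
  t21 'x' -> {2,3,5}, take 5 (1->5 ok)
  t22 'x' -> {2,3,5}, take 3 (5->3 ok)
  t23 'y' -> {4}, take 4 (3->4 ok)
  t24 'x' -> {2,3,5}, take 3 (4->3 ok)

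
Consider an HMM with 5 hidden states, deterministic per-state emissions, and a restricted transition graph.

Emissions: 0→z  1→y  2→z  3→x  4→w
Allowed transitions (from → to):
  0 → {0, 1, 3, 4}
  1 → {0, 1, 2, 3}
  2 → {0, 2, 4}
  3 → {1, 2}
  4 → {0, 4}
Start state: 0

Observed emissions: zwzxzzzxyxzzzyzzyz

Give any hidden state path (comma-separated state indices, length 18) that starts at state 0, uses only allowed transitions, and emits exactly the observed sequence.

  0: obs=z cand={0,2} pick 0 [start]
  1: obs=w cand={4} pick 4 [0->4 ok]
  2: obs=z cand={0,2} pick 0 [4->0 ok]
  3: obs=x cand={3} pick 3 [0->3 ok]
  4: obs=z cand={0,2} pick 2 [3->2 ok]
  5: obs=z cand={0,2} pick 2 [2->2 ok]
  6: obs=z cand={0,2} pick 0 [2->0 ok]
  7: obs=x cand={3} pick 3 [0->3 ok]
  8: obs=y cand={1} pick 1 [3->1 ok]
  9: obs=x cand={3} pick 3 [1->3 ok]
  10: obs=z cand={0,2} pick 2 [3->2 ok]
  11: obs=z cand={0,2} pick 2 [2->2 ok]
  12: obs=z cand={0,2} pick 0 [2->0 ok]
  13: obs=y cand={1} pick 1 [0->1 ok]
  14: obs=z cand={0,2} pick 2 [1->2 ok]
  15: obs=z cand={0,2} pick 0 [2->0 ok]
  16: obs=y cand={1} pick 1 [0->1 ok]
  17: obs=z cand={0,2} pick 0 [1->0 ok]

0,4,0,3,2,2,0,3,1,3,2,2,0,1,2,0,1,0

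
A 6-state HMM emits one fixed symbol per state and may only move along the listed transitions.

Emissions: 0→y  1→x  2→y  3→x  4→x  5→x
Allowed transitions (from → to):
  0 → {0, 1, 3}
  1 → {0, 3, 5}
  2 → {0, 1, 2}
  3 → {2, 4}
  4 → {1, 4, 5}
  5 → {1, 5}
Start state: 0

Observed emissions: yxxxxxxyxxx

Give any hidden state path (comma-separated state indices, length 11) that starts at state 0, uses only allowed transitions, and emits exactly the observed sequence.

  0: obs=y cand={0,2} pick 0 [start]
  1: obs=x cand={1,3,4,5} pick 3 [0->3 ok]
  2: obs=x cand={1,3,4,5} pick 4 [3->4 ok]
  3: obs=x cand={1,3,4,5} pick 5 [4->5 ok]
  4: obs=x cand={1,3,4,5} pick 5 [5->5 ok]
  5: obs=x cand={1,3,4,5} pick 5 [5->5 ok]
  6: obs=x cand={1,3,4,5} pick 1 [5->1 ok]
  7: obs=y cand={0,2} pick 0 [1->0 ok]
  8: obs=x cand={1,3,4,5} pick 1 [0->1 ok]
  9: obs=x cand={1,3,4,5} pick 3 [1->3 ok]
  10: obs=x cand={1,3,4,5} pick 4 [3->4 ok]

0,3,4,5,5,5,1,0,1,3,4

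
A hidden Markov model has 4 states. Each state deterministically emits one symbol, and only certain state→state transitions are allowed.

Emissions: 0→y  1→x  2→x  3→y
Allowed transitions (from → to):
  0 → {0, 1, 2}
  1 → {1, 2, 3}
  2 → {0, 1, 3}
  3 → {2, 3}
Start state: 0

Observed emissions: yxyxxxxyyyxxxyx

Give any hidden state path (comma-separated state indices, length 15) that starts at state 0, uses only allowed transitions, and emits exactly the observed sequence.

  [0] y  {0,3}  => 0  start
  [1] x  {1,2}  => 2  0->2 ok
  [2] y  {0,3}  => 0  2->0 ok
  [3] x  {1,2}  => 1  0->1 ok
  [4] x  {1,2}  => 2  1->2 ok
  [5] x  {1,2}  => 1  2->1 ok
  [6] x  {1,2}  => 2  1->2 ok
  [7] y  {0,3}  => 3  2->3 ok
  [8] y  {0,3}  => 3  3->3 ok
  [9] y  {0,3}  => 3  3->3 ok
  [10] x  {1,2}  => 2  3->2 ok
  [11] x  {1,2}  => 1  2->1 ok
  [12] x  {1,2}  => 2  1->2 ok
  [13] y  {0,3}  => 3  2->3 ok
  [14] x  {1,2}  => 2  3->2 ok

0,2,0,1,2,1,2,3,3,3,2,1,2,3,2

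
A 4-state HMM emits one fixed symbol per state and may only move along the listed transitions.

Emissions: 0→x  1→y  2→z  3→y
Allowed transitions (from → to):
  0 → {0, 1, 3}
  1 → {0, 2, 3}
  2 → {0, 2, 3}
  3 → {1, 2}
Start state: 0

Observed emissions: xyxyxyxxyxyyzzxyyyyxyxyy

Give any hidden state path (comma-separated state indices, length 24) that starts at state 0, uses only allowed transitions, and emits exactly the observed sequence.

0,1,0,1,0,1,0,0,1,0,1,3,2,2,0,3,1,3,1,0,1,0,1,3

  t0 'x' -> {0}, take 0 (start)
  t1 'y' -> {1,3}, take 1 (0->1 ok)
  t2 'x' -> {0}, take 0 (1->0 ok)
  t3 'y' -> {1,3}, take 1 (0->1 ok)
  t4 'x' -> {0}, take 0 (1->0 ok)
  t5 'y' -> {1,3}, take 1 (0->1 ok)
  t6 'x' -> {0}, take 0 (1->0 ok)
  t7 'x' -> {0}, take 0 (0->0 ok)
  t8 'y' -> {1,3}, take 1 (0->1 ok)
  t9 'x' -> {0}, take 0 (1->0 ok)
  t10 'y' -> {1,3}, take 1 (0->1 ok)
  t11 'y' -> {1,3}, take 3 (1->3 ok)
  t12 'z' -> {2}, take 2 (3->2 ok)
  t13 'z' -> {2}, take 2 (2->2 ok)
  t14 'x' -> {0}, take 0 (2->0 ok)
  t15 'y' -> {1,3}, take 3 (0->3 ok)
  t16 'y' -> {1,3}, take 1 (3->1 ok)
  t17 'y' -> {1,3}, take 3 (1->3 ok)
  t18 'y' -> {1,3}, take 1 (3->1 ok)
  t19 'x' -> {0}, take 0 (1->0 ok)
  t20 'y' -> {1,3}, take 1 (0->1 ok)
  t21 'x' -> {0}, take 0 (1->0 ok)
  t22 'y' -> {1,3}, take 1 (0->1 ok)
  t23 'y' -> {1,3}, take 3 (1->3 ok)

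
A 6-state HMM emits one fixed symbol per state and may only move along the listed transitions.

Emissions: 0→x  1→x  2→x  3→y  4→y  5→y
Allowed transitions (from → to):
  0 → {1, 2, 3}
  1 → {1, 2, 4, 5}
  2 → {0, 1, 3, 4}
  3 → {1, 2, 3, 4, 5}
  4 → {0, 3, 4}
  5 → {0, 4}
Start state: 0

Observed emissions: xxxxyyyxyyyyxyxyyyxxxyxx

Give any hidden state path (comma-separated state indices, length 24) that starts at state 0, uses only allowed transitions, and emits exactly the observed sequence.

  t0 'x' -> {0,1,2}, take 0 (start)
  t1 'x' -> {0,1,2}, take 2 (0->2 ok)
  t2 'x' -> {0,1,2}, take 0 (2->0 ok)
  t3 'x' -> {0,1,2}, take 1 (0->1 ok)
  t4 'y' -> {3,4,5}, take 5 (1->5 ok)
  t5 'y' -> {3,4,5}, take 4 (5->4 ok)
  t6 'y' -> {3,4,5}, take 4 (4->4 ok)
  t7 'x' -> {0,1,2}, take 0 (4->0 ok)
  t8 'y' -> {3,4,5}, take 3 (0->3 ok)
  t9 'y' -> {3,4,5}, take 4 (3->4 ok)
  t10 'y' -> {3,4,5}, take 3 (4->3 ok)
  t11 'y' -> {3,4,5}, take 3 (3->3 ok)
  t12 'x' -> {0,1,2}, take 1 (3->1 ok)
  t13 'y' -> {3,4,5}, take 5 (1->5 ok)
  t14 'x' -> {0,1,2}, take 0 (5->0 ok)
  t15 'y' -> {3,4,5}, take 3 (0->3 ok)
  t16 'y' -> {3,4,5}, take 4 (3->4 ok)
  t17 'y' -> {3,4,5}, take 3 (4->3 ok)
  t18 'x' -> {0,1,2}, take 1 (3->1 ok)
  t19 'x' -> {0,1,2}, take 2 (1->2 ok)
  t20 'x' -> {0,1,2}, take 1 (2->1 ok)
  t21 'y' -> {3,4,5}, take 5 (1->5 ok)
  t22 'x' -> {0,1,2}, take 0 (5->0 ok)
  t23 'x' -> {0,1,2}, take 2 (0->2 ok)

0,2,0,1,5,4,4,0,3,4,3,3,1,5,0,3,4,3,1,2,1,5,0,2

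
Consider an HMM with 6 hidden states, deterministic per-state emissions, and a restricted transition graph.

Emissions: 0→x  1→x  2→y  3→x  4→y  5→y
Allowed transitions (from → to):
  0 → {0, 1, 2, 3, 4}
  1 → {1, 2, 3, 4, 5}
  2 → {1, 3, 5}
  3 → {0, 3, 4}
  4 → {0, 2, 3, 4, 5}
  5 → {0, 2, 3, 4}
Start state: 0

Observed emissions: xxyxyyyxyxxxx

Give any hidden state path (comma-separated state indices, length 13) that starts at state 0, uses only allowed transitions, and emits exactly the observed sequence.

0,3,4,3,4,4,4,3,4,0,1,3,0

  t0 'x' -> {0,1,3}, take 0 (start)
  t1 'x' -> {0,1,3}, take 3 (0->3 ok)
  t2 'y' -> {2,4,5}, take 4 (3->4 ok)
  t3 'x' -> {0,1,3}, take 3 (4->3 ok)
  t4 'y' -> {2,4,5}, take 4 (3->4 ok)
  t5 'y' -> {2,4,5}, take 4 (4->4 ok)
  t6 'y' -> {2,4,5}, take 4 (4->4 ok)
  t7 'x' -> {0,1,3}, take 3 (4->3 ok)
  t8 'y' -> {2,4,5}, take 4 (3->4 ok)
  t9 'x' -> {0,1,3}, take 0 (4->0 ok)
  t10 'x' -> {0,1,3}, take 1 (0->1 ok)
  t11 'x' -> {0,1,3}, take 3 (1->3 ok)
  t12 'x' -> {0,1,3}, take 0 (3->0 ok)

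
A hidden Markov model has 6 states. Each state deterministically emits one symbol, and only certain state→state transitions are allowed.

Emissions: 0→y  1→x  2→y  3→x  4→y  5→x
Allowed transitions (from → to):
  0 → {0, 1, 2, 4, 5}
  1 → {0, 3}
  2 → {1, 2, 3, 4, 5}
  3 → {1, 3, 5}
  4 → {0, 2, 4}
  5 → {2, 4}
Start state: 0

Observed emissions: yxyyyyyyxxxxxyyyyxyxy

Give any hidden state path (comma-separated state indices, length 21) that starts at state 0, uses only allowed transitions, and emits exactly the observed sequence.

  pos 0: y in {0,2,4}, choose 0; start
  pos 1: x in {1,3,5}, choose 5; 0->5 ok
  pos 2: y in {0,2,4}, choose 2; 5->2 ok
  pos 3: y in {0,2,4}, choose 4; 2->4 ok
  pos 4: y in {0,2,4}, choose 4; 4->4 ok
  pos 5: y in {0,2,4}, choose 0; 4->0 ok
  pos 6: y in {0,2,4}, choose 4; 0->4 ok
  pos 7: y in {0,2,4}, choose 2; 4->2 ok
  pos 8: x in {1,3,5}, choose 1; 2->1 ok
  pos 9: x in {1,3,5}, choose 3; 1->3 ok
  pos 10: x in {1,3,5}, choose 1; 3->1 ok
  pos 11: x in {1,3,5}, choose 3; 1->3 ok
  pos 12: x in {1,3,5}, choose 5; 3->5 ok
  pos 13: y in {0,2,4}, choose 4; 5->4 ok
  pos 14: y in {0,2,4}, choose 4; 4->4 ok
  pos 15: y in {0,2,4}, choose 2; 4->2 ok
  pos 16: y in {0,2,4}, choose 2; 2->2 ok
  pos 17: x in {1,3,5}, choose 1; 2->1 ok
  pos 18: y in {0,2,4}, choose 0; 1->0 ok
  pos 19: x in {1,3,5}, choose 1; 0->1 ok
  pos 20: y in {0,2,4}, choose 0; 1->0 ok

0,5,2,4,4,0,4,2,1,3,1,3,5,4,4,2,2,1,0,1,0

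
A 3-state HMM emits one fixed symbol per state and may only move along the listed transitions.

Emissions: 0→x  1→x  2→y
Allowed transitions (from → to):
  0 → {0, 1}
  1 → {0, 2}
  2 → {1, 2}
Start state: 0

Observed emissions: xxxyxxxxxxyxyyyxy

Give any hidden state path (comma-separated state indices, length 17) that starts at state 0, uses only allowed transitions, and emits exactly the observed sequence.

0,0,1,2,1,0,1,0,0,1,2,1,2,2,2,1,2

  0: obs=x cand={0,1} pick 0 [start]
  1: obs=x cand={0,1} pick 0 [0->0 ok]
  2: obs=x cand={0,1} pick 1 [0->1 ok]
  3: obs=y cand={2} pick 2 [1->2 ok]
  4: obs=x cand={0,1} pick 1 [2->1 ok]
  5: obs=x cand={0,1} pick 0 [1->0 ok]
  6: obs=x cand={0,1} pick 1 [0->1 ok]
  7: obs=x cand={0,1} pick 0 [1->0 ok]
  8: obs=x cand={0,1} pick 0 [0->0 ok]
  9: obs=x cand={0,1} pick 1 [0->1 ok]
  10: obs=y cand={2} pick 2 [1->2 ok]
  11: obs=x cand={0,1} pick 1 [2->1 ok]
  12: obs=y cand={2} pick 2 [1->2 ok]
  13: obs=y cand={2} pick 2 [2->2 ok]
  14: obs=y cand={2} pick 2 [2->2 ok]
  15: obs=x cand={0,1} pick 1 [2->1 ok]
  16: obs=y cand={2} pick 2 [1->2 ok]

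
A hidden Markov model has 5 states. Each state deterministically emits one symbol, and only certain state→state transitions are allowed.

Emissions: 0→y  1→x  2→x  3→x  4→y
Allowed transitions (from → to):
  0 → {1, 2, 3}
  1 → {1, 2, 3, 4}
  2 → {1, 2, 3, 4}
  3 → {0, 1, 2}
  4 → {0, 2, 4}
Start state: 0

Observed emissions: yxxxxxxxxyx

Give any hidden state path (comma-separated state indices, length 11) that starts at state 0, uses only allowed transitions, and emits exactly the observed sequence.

0,3,1,2,1,1,3,1,3,0,1

  [0] y  {0,4}  => 0  start
  [1] x  {1,2,3}  => 3  0->3 ok
  [2] x  {1,2,3}  => 1  3->1 ok
  [3] x  {1,2,3}  => 2  1->2 ok
  [4] x  {1,2,3}  => 1  2->1 ok
  [5] x  {1,2,3}  => 1  1->1 ok
  [6] x  {1,2,3}  => 3  1->3 ok
  [7] x  {1,2,3}  => 1  3->1 ok
  [8] x  {1,2,3}  => 3  1->3 ok
  [9] y  {0,4}  => 0  3->0 ok
  [10] x  {1,2,3}  => 1  0->1 ok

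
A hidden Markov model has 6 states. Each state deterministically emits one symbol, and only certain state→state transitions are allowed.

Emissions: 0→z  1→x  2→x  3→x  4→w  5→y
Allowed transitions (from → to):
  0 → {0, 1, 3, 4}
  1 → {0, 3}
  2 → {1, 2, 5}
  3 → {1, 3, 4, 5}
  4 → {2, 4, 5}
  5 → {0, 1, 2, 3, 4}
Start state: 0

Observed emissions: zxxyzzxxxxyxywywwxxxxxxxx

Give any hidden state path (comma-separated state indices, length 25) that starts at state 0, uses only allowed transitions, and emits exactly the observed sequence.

  [0] z  {0}  => 0  start
  [1] x  {1,2,3}  => 3  0->3 ok
  [2] x  {1,2,3}  => 3  3->3 ok
  [3] y  {5}  => 5  3->5 ok
  [4] z  {0}  => 0  5->0 ok
  [5] z  {0}  => 0  0->0 ok
  [6] x  {1,2,3}  => 3  0->3 ok
  [7] x  {1,2,3}  => 1  3->1 ok
  [8] x  {1,2,3}  => 3  1->3 ok
  [9] x  {1,2,3}  => 3  3->3 ok
  [10] y  {5}  => 5  3->5 ok
  [11] x  {1,2,3}  => 2  5->2 ok
  [12] y  {5}  => 5  2->5 ok
  [13] w  {4}  => 4  5->4 ok
  [14] y  {5}  => 5  4->5 ok
  [15] w  {4}  => 4  5->4 ok
  [16] w  {4}  => 4  4->4 ok
  [17] x  {1,2,3}  => 2  4->2 ok
  [18] x  {1,2,3}  => 2  2->2 ok
  [19] x  {1,2,3}  => 1  2->1 ok
  [20] x  {1,2,3}  => 3  1->3 ok
  [21] x  {1,2,3}  => 1  3->1 ok
  [22] x  {1,2,3}  => 3  1->3 ok
  [23] x  {1,2,3}  => 1  3->1 ok
  [24] x  {1,2,3}  => 3  1->3 ok

0,3,3,5,0,0,3,1,3,3,5,2,5,4,5,4,4,2,2,1,3,1,3,1,3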